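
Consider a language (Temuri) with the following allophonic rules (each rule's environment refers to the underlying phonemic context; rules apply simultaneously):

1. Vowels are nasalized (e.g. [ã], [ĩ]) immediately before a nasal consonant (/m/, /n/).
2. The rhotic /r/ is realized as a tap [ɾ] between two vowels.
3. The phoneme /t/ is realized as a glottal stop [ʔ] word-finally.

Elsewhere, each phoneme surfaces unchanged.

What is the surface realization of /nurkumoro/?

/n/ (word-initial): no rule targets it → [n].
/u/ (between /n/ and /r/): rule 1 targets it, but not before a nasal consonant → unchanged [u].
/r/ — between /u/ and /k/; rule 2 does not apply here → [r].
/k/ (between /r/ and /u/): no rule targets it → [k].
/u/ (between /k/ and /m/) occurs before a nasal consonant → [ũ] by rule 1.
/m/ (between /u/ and /o/) is unaffected → [m].
/o/ (between /m/ and /r/): rule 1 targets it, but not before a nasal consonant → unchanged [o].
/r/ (between /o/ and /o/): between two vowels, so rule 2 applies → [ɾ].
/o/ — word-final; rule 1 does not apply here → [o].

[nurkũmoɾo]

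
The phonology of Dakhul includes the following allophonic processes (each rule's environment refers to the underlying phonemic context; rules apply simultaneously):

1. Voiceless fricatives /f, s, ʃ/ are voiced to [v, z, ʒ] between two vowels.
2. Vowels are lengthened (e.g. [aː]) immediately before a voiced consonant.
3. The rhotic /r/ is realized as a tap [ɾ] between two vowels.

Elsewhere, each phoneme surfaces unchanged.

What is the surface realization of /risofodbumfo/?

/r/ (word-initial) fails the environment for rule 3, so it stays [r].
/i/ (between /r/ and /s/) is in the target of rule 2 but the environment (before a voiced consonant) is not met → [i].
/s/ meets the environment for rule 1 (between two vowels) → [z].
/o/ (between /s/ and /f/): rule 2 targets it, but not before a voiced consonant → unchanged [o].
/f/ (between /o/ and /o/) occurs between two vowels → [v] by rule 1.
Rule 2 applies to /o/ (between /f/ and /d/: before a voiced consonant) → [oː].
/d/ stays [d].
/b/ (between /d/ and /u/) is unaffected → [b].
/u/ meets the environment for rule 2 (before a voiced consonant) → [uː].
/m/ (between /u/ and /f/) is unaffected → [m].
/f/ (between /m/ and /o/) fails the environment for rule 1, so it stays [f].
/o/ — word-final; rule 2 does not apply here → [o].

[rizovoːdbuːmfo]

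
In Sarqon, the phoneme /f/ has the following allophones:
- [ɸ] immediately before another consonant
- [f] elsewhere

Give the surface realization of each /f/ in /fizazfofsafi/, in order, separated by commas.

[f], [f], [ɸ], [f]

Occurrence 1 (position 1): no conditioning environment matches → elsewhere allophone [f].
Occurrence 2 (position 6): no conditioning environment matches → elsewhere allophone [f].
Occurrence 3 (position 8): immediately before another consonant → [ɸ].
Occurrence 4 (position 11): no conditioning environment matches → elsewhere allophone [f].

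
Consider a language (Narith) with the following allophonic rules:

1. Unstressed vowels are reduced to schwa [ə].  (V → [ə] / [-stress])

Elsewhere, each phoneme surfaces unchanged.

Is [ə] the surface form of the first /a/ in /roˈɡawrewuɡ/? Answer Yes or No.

No

/a/ (between /ɡ/ and /w/) is in the target of rule 1 but the environment (in an unstressed syllable) is not met → [a].
The actual realization is [a], not [ə].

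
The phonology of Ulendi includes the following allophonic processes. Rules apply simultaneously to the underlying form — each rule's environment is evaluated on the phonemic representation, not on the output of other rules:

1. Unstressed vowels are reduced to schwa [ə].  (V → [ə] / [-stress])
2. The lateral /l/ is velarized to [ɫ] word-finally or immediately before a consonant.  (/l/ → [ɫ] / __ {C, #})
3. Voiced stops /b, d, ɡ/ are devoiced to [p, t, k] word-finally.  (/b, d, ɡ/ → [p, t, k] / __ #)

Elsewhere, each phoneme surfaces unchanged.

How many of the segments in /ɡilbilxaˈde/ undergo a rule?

5

Segments that undergo a rule: /i/ → [ə] (rule 1); /l/ → [ɫ] (rule 2); /i/ → [ə] (rule 1); /l/ → [ɫ] (rule 2); /a/ → [ə] (rule 1).
All other segments surface unchanged.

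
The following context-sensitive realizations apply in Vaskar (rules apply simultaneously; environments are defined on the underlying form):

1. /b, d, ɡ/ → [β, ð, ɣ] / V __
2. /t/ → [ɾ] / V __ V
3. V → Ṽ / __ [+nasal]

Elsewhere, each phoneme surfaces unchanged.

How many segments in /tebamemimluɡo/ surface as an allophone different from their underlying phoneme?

Segments that undergo a rule: /b/ → [β] (rule 1); /a/ → [ã] (rule 3); /e/ → [ẽ] (rule 3); /i/ → [ĩ] (rule 3); /ɡ/ → [ɣ] (rule 1).
All other segments surface unchanged.

5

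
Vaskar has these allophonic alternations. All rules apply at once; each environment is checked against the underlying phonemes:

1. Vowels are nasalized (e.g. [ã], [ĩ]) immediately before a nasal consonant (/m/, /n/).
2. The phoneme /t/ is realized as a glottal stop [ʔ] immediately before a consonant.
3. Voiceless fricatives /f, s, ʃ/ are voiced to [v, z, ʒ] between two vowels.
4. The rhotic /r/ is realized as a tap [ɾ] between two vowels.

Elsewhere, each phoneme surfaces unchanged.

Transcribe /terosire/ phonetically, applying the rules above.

/t/ (word-initial) is in the target of rule 2 but the environment (immediately before a consonant) is not met → [t].
/e/ (between /t/ and /r/) is in the target of rule 1 but the environment (before a nasal consonant) is not met → [e].
Rule 4 applies to /r/ (between /e/ and /o/: between two vowels) → [ɾ].
/o/ (between /r/ and /s/) is in the target of rule 1 but the environment (before a nasal consonant) is not met → [o].
Rule 3 applies to /s/ (between /o/ and /i/: between two vowels) → [z].
/i/ (between /s/ and /r/) is in the target of rule 1 but the environment (before a nasal consonant) is not met → [i].
/r/ — between /i/ and /e/, between two vowels — surfaces as [ɾ] (rule 4).
/e/ — word-final; rule 1 does not apply here → [e].

[teɾoziɾe]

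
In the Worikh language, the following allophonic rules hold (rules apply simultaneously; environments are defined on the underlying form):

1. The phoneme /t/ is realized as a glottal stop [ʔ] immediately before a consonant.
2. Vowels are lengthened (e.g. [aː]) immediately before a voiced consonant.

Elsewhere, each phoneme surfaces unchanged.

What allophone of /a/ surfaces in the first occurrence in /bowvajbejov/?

/a/ — between /v/ and /j/, before a voiced consonant — surfaces as [aː] (rule 2).

[aː]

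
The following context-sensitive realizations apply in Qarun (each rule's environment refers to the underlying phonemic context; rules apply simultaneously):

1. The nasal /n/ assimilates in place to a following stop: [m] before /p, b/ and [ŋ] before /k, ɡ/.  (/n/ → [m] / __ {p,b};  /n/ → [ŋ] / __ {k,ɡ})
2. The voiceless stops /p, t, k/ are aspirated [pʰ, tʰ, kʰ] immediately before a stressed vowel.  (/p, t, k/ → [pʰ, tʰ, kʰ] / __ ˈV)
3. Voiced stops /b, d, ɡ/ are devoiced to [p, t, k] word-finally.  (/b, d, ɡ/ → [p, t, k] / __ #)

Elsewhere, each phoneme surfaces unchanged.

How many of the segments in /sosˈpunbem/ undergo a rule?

2

Segments that undergo a rule: /p/ → [pʰ] (rule 2); /n/ → [m] (rule 1).
All other segments surface unchanged.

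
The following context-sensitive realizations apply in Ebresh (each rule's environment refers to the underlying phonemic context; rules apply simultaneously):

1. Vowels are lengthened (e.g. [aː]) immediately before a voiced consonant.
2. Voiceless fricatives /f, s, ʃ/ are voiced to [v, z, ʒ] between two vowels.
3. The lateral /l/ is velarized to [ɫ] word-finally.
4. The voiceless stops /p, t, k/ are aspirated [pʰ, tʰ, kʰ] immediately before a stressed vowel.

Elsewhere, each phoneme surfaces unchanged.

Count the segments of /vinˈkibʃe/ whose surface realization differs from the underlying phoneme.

Segments that undergo a rule: /i/ → [iː] (rule 1); /k/ → [kʰ] (rule 4); /i/ → [iː] (rule 1).
All other segments surface unchanged.

3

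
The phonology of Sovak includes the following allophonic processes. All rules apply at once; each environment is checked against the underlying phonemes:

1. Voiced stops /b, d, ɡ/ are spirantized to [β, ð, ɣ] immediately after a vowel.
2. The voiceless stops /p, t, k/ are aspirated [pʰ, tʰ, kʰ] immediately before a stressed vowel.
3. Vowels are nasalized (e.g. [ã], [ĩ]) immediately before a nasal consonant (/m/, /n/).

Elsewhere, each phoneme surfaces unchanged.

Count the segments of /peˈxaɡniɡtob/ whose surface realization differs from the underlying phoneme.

Segments that undergo a rule: /ɡ/ → [ɣ] (rule 1); /ɡ/ → [ɣ] (rule 1); /b/ → [β] (rule 1).
All other segments surface unchanged.

3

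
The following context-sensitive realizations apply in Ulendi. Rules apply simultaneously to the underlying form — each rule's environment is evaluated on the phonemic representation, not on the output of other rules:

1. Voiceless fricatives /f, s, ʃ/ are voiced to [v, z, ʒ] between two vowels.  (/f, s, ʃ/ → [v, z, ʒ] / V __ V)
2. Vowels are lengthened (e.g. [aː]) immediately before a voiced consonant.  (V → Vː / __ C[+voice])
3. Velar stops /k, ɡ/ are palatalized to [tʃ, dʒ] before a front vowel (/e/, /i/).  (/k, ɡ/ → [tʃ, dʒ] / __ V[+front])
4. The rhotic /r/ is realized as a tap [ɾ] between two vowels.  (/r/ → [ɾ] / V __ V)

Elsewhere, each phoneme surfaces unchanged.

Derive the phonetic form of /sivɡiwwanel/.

/s/ (word-initial): rule 1 targets it, but not between two vowels → unchanged [s].
/i/ (between /s/ and /v/): before a voiced consonant, so rule 2 applies → [iː].
/v/ (between /i/ and /ɡ/) is unaffected → [v].
/ɡ/ (between /v/ and /i/): before a front vowel, so rule 3 applies → [dʒ].
/i/ — between /ɡ/ and /w/, before a voiced consonant — surfaces as [iː] (rule 2).
/w/ (between /i/ and /w/): no rule targets it → [w].
/w/ (between /w/ and /a/) is unaffected → [w].
/a/ (between /w/ and /n/): before a voiced consonant, so rule 2 applies → [aː].
/n/ — not in any rule's target class → [n].
/e/ — between /n/ and /l/, before a voiced consonant — surfaces as [eː] (rule 2).
/l/ (word-final): no rule targets it → [l].

[siːvdʒiːwwaːneːl]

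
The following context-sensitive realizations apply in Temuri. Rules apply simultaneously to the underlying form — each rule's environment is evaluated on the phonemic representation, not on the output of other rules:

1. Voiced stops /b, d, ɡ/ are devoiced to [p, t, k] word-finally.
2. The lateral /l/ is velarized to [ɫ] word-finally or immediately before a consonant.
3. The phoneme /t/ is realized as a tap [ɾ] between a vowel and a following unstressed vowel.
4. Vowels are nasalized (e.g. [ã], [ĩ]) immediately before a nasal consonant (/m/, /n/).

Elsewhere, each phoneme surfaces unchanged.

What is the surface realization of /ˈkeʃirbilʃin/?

[ˈkeʃirbiɫʃĩn]

/k/ (word-initial) is unaffected → [k].
/e/ (between /k/ and /ʃ/): rule 4 targets it, but not before a nasal consonant → unchanged [e].
/ʃ/ (between /e/ and /i/) is unaffected → [ʃ].
/i/ (between /ʃ/ and /r/): rule 4 targets it, but not before a nasal consonant → unchanged [i].
/r/ — not in any rule's target class → [r].
/b/ (between /r/ and /i/) fails the environment for rule 1, so it stays [b].
/i/ — between /b/ and /l/; rule 4 does not apply here → [i].
/l/ (between /i/ and /ʃ/) occurs word-finally or immediately before a consonant → [ɫ] by rule 2.
/ʃ/ (between /l/ and /i/): no rule targets it → [ʃ].
/i/ (between /ʃ/ and /n/) occurs before a nasal consonant → [ĩ] by rule 4.
/n/ stays [n].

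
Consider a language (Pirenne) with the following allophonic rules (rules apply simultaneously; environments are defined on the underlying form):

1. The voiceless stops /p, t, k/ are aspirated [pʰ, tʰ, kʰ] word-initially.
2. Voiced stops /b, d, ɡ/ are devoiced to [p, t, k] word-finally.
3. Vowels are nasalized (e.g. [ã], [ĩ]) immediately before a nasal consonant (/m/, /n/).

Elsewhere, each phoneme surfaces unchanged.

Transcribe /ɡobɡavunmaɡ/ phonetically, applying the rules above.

/ɡ/ — word-initial; rule 2 does not apply here → [ɡ].
/o/ — between /ɡ/ and /b/; rule 3 does not apply here → [o].
/b/ (between /o/ and /ɡ/) is in the target of rule 2 but the environment (word-finally) is not met → [b].
/ɡ/ (between /b/ and /a/) fails the environment for rule 2, so it stays [ɡ].
/a/ — between /ɡ/ and /v/; rule 3 does not apply here → [a].
/u/ (between /v/ and /n/) occurs before a nasal consonant → [ũ] by rule 3.
/a/ (between /m/ and /ɡ/) fails the environment for rule 3, so it stays [a].
Rule 2 applies to /ɡ/ (word-final: word-finally) → [k].

[ɡobɡavũnmak]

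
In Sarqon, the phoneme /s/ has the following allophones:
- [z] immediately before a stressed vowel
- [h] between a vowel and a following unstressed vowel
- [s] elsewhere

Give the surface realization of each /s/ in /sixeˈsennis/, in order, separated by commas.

[s], [z], [s]

Occurrence 1 (position 1): no conditioning environment matches → elsewhere allophone [s].
Occurrence 2 (position 5): immediately before a stressed vowel → [z].
Occurrence 3 (position 10): no conditioning environment matches → elsewhere allophone [s].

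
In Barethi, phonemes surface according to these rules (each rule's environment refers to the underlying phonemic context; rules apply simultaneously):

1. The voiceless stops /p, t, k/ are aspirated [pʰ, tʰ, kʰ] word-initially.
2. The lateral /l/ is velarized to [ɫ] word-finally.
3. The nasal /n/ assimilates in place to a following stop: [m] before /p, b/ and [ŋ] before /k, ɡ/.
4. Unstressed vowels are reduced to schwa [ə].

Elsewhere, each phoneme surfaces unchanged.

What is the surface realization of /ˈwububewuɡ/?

[ˈwubəbəwəɡ]

/w/ (word-initial): no rule targets it → [w].
/u/ (between /w/ and /b/): rule 4 targets it, but not in an unstressed syllable → unchanged [u].
/b/ — not in any rule's target class → [b].
/u/ (between /b/ and /b/) occurs in an unstressed syllable → [ə] by rule 4.
/b/ — not in any rule's target class → [b].
/e/ (between /b/ and /w/) occurs in an unstressed syllable → [ə] by rule 4.
/w/ (between /e/ and /u/) is unaffected → [w].
/u/ — between /w/ and /ɡ/, in an unstressed syllable — surfaces as [ə] (rule 4).
/ɡ/ (word-final): no rule targets it → [ɡ].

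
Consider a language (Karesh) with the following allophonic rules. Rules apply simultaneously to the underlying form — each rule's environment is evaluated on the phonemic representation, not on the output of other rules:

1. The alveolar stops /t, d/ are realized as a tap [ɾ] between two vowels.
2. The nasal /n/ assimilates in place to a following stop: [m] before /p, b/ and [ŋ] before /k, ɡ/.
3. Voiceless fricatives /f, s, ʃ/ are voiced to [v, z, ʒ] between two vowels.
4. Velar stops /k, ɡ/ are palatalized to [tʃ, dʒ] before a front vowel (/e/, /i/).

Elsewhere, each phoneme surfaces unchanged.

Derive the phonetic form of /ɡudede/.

/ɡ/ — word-initial; rule 4 does not apply here → [ɡ].
/u/ (between /ɡ/ and /d/) is unaffected → [u].
/d/ (between /u/ and /e/): between two vowels, so rule 1 applies → [ɾ].
/e/ (between /d/ and /d/) is unaffected → [e].
/d/ (between /e/ and /e/) occurs between two vowels → [ɾ] by rule 1.
/e/ (word-final): no rule targets it → [e].

[ɡuɾeɾe]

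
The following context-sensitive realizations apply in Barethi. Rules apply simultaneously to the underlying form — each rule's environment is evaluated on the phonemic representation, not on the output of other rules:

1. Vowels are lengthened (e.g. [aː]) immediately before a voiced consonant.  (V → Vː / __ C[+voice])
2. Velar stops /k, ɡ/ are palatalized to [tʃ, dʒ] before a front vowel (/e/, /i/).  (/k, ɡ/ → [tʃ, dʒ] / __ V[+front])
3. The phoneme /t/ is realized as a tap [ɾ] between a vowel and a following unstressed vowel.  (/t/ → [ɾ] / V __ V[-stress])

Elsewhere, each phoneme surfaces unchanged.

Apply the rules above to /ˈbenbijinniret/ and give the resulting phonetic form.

/b/ (word-initial): no rule targets it → [b].
/e/ — between /b/ and /n/, before a voiced consonant — surfaces as [eː] (rule 1).
/n/ (between /e/ and /b/) is unaffected → [n].
/b/ stays [b].
/i/ (between /b/ and /j/): before a voiced consonant, so rule 1 applies → [iː].
/j/ stays [j].
/i/ — between /j/ and /n/, before a voiced consonant — surfaces as [iː] (rule 1).
/n/ (between /i/ and /n/): no rule targets it → [n].
/n/ — not in any rule's target class → [n].
/i/ (between /n/ and /r/): before a voiced consonant, so rule 1 applies → [iː].
/r/ — not in any rule's target class → [r].
/e/ (between /r/ and /t/) fails the environment for rule 1, so it stays [e].
/t/ (word-final) is in the target of rule 3 but the environment (between a vowel and a following unstressed vowel) is not met → [t].

[ˈbeːnbiːjiːnniːret]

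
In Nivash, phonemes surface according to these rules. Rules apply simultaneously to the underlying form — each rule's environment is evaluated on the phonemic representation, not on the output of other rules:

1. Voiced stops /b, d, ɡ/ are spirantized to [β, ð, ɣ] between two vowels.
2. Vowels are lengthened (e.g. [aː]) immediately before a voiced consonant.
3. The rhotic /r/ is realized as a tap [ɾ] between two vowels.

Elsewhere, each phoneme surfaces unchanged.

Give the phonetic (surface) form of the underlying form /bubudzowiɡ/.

[buːβuːdzoːwiːɡ]

/b/ (word-initial): rule 1 targets it, but not between two vowels → unchanged [b].
/u/ (between /b/ and /b/) occurs before a voiced consonant → [uː] by rule 2.
/b/ (between /u/ and /u/) occurs between two vowels → [β] by rule 1.
/u/ (between /b/ and /d/) occurs before a voiced consonant → [uː] by rule 2.
/d/ (between /u/ and /z/) is in the target of rule 1 but the environment (between two vowels) is not met → [d].
/o/ (between /z/ and /w/): before a voiced consonant, so rule 2 applies → [oː].
/i/ meets the environment for rule 2 (before a voiced consonant) → [iː].
/ɡ/ (word-final) fails the environment for rule 1, so it stays [ɡ].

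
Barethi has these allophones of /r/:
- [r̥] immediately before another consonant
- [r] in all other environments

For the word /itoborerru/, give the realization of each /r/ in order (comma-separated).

[r], [r̥], [r]

Occurrence 1 (position 6): no conditioning environment matches → elsewhere allophone [r].
Occurrence 2 (position 8): immediately before another consonant → [r̥].
Occurrence 3 (position 9): no conditioning environment matches → elsewhere allophone [r].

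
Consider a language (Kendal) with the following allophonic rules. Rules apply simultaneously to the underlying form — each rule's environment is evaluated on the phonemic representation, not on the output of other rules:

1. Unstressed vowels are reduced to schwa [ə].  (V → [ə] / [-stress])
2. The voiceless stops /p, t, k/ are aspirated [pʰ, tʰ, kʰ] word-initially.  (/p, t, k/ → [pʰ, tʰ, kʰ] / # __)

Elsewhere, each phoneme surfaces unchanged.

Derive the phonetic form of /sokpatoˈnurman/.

/s/ (word-initial) is unaffected → [s].
/o/ — between /s/ and /k/, in an unstressed syllable — surfaces as [ə] (rule 1).
/k/ (between /o/ and /p/): rule 2 targets it, but not word-initially → unchanged [k].
/p/ (between /k/ and /a/) fails the environment for rule 2, so it stays [p].
Rule 1 applies to /a/ (between /p/ and /t/: in an unstressed syllable) → [ə].
/t/ (between /a/ and /o/): rule 2 targets it, but not word-initially → unchanged [t].
/o/ (between /t/ and /n/): in an unstressed syllable, so rule 1 applies → [ə].
/n/ — not in any rule's target class → [n].
/u/ (between /n/ and /r/) is in the target of rule 1 but the environment (in an unstressed syllable) is not met → [u].
/r/ — not in any rule's target class → [r].
/m/ (between /r/ and /a/): no rule targets it → [m].
/a/ — between /m/ and /n/, in an unstressed syllable — surfaces as [ə] (rule 1).
/n/ (word-final): no rule targets it → [n].

[səkpətəˈnurmən]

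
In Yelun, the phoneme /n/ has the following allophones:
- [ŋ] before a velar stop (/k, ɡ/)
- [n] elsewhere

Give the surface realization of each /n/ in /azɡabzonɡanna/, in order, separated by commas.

Occurrence 1 (position 8): before a velar stop → [ŋ].
Occurrence 2 (position 11): no conditioning environment matches → elsewhere allophone [n].
Occurrence 3 (position 12): no conditioning environment matches → elsewhere allophone [n].

[ŋ], [n], [n]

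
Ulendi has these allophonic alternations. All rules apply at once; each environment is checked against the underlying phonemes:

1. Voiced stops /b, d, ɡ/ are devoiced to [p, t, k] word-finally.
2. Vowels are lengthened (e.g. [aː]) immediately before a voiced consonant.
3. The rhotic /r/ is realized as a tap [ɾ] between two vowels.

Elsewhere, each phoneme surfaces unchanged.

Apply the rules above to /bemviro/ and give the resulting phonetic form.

/b/ (word-initial) fails the environment for rule 1, so it stays [b].
/e/ — between /b/ and /m/, before a voiced consonant — surfaces as [eː] (rule 2).
/i/ (between /v/ and /r/) occurs before a voiced consonant → [iː] by rule 2.
/r/ — between /i/ and /o/, between two vowels — surfaces as [ɾ] (rule 3).
/o/ (word-final) fails the environment for rule 2, so it stays [o].

[beːmviːɾo]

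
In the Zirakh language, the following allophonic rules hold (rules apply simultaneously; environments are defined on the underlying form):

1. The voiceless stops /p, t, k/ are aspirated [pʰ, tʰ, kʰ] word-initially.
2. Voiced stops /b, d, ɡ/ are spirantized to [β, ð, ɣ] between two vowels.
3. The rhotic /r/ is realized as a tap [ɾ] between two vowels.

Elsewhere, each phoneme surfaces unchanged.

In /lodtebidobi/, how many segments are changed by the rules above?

Segments that undergo a rule: /b/ → [β] (rule 2); /d/ → [ð] (rule 2); /b/ → [β] (rule 2).
All other segments surface unchanged.

3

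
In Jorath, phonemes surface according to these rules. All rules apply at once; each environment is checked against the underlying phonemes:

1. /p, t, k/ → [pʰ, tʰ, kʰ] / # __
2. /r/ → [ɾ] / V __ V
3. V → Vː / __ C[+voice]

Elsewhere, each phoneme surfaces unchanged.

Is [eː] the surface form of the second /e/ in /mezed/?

/e/ (between /z/ and /d/): before a voiced consonant, so rule 3 applies → [eː].
The actual realization is [eː], which matches [eː].

Yes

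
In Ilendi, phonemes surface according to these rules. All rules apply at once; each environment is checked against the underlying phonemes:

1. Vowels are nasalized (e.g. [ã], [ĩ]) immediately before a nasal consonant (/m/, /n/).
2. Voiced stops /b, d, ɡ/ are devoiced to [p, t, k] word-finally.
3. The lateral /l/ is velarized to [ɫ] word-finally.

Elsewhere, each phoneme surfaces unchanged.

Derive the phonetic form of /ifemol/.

/i/ — word-initial; rule 1 does not apply here → [i].
/e/ — between /f/ and /m/, before a nasal consonant — surfaces as [ẽ] (rule 1).
/o/ — between /m/ and /l/; rule 1 does not apply here → [o].
/l/ meets the environment for rule 3 (word-finally) → [ɫ].

[ifẽmoɫ]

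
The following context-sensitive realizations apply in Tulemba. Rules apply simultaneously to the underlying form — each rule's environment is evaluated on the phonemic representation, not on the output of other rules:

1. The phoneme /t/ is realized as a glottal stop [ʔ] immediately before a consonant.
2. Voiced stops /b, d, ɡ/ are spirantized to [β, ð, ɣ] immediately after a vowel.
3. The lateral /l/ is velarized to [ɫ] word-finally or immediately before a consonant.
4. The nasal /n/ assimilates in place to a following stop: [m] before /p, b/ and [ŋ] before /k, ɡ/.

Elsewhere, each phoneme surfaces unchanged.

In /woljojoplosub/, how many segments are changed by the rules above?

2

Segments that undergo a rule: /l/ → [ɫ] (rule 3); /b/ → [β] (rule 2).
All other segments surface unchanged.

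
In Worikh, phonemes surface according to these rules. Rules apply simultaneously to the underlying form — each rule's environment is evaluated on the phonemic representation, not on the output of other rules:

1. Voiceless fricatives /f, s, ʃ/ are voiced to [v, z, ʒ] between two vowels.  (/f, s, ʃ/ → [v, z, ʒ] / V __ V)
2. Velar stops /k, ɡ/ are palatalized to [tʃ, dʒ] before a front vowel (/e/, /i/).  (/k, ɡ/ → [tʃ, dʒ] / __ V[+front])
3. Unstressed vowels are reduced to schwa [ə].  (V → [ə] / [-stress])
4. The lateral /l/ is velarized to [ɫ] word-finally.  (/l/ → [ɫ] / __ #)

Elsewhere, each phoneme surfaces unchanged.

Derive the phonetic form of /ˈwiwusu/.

/i/ (between /w/ and /w/): rule 3 targets it, but not in an unstressed syllable → unchanged [i].
/u/ (between /w/ and /s/) occurs in an unstressed syllable → [ə] by rule 3.
/s/ (between /u/ and /u/): between two vowels, so rule 1 applies → [z].
Rule 3 applies to /u/ (word-final: in an unstressed syllable) → [ə].

[ˈwiwəzə]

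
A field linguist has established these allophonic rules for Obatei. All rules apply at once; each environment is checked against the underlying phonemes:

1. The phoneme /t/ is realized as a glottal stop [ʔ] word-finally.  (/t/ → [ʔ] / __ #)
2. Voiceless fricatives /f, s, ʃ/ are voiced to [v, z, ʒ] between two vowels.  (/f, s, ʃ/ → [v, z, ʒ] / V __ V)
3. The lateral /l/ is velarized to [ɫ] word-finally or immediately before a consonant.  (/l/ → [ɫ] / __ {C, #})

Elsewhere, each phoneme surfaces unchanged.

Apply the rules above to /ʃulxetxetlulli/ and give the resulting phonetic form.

/ʃ/ (word-initial) fails the environment for rule 2, so it stays [ʃ].
/u/ (between /ʃ/ and /l/): no rule targets it → [u].
/l/ meets the environment for rule 3 (word-finally or immediately before a consonant) → [ɫ].
/x/ (between /l/ and /e/) is unaffected → [x].
/e/ — not in any rule's target class → [e].
/t/ (between /e/ and /x/) fails the environment for rule 1, so it stays [t].
/x/ (between /t/ and /e/): no rule targets it → [x].
/e/ (between /x/ and /t/) is unaffected → [e].
/t/ (between /e/ and /l/) is in the target of rule 1 but the environment (word-finally) is not met → [t].
/l/ — between /t/ and /u/; rule 3 does not apply here → [l].
/u/ stays [u].
/l/ (between /u/ and /l/): word-finally or immediately before a consonant, so rule 3 applies → [ɫ].
/l/ — between /l/ and /i/; rule 3 does not apply here → [l].
/i/ stays [i].

[ʃuɫxetxetluɫli]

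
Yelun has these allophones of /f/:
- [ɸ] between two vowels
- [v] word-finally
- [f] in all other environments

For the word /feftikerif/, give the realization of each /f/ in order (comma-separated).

[f], [f], [v]

Occurrence 1 (position 1): no conditioning environment matches → elsewhere allophone [f].
Occurrence 2 (position 3): no conditioning environment matches → elsewhere allophone [f].
Occurrence 3 (position 10): word-finally → [v].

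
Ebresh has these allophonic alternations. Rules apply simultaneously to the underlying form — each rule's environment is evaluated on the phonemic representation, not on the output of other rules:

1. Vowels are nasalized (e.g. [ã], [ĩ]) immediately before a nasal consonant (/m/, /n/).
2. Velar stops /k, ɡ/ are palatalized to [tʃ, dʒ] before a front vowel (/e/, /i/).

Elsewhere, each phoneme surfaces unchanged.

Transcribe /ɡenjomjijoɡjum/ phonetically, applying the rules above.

/ɡ/ — word-initial, before a front vowel — surfaces as [dʒ] (rule 2).
/e/ (between /ɡ/ and /n/): before a nasal consonant, so rule 1 applies → [ẽ].
/o/ (between /j/ and /m/) occurs before a nasal consonant → [õ] by rule 1.
/i/ — between /j/ and /j/; rule 1 does not apply here → [i].
/o/ (between /j/ and /ɡ/) fails the environment for rule 1, so it stays [o].
/ɡ/ (between /o/ and /j/) fails the environment for rule 2, so it stays [ɡ].
/u/ (between /j/ and /m/): before a nasal consonant, so rule 1 applies → [ũ].

[dʒẽnjõmjijoɡjũm]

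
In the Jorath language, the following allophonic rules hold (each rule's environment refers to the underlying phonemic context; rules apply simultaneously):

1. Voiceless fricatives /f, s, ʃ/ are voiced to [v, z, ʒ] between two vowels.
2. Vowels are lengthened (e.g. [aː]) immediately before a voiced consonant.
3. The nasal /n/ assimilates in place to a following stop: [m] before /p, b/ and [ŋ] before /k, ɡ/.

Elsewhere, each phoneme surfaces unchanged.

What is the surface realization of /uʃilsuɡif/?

/u/ — word-initial; rule 2 does not apply here → [u].
/ʃ/ (between /u/ and /i/) occurs between two vowels → [ʒ] by rule 1.
/i/ (between /ʃ/ and /l/): before a voiced consonant, so rule 2 applies → [iː].
/l/ (between /i/ and /s/) is unaffected → [l].
/s/ — between /l/ and /u/; rule 1 does not apply here → [s].
Rule 2 applies to /u/ (between /s/ and /ɡ/: before a voiced consonant) → [uː].
/ɡ/ (between /u/ and /i/): no rule targets it → [ɡ].
/i/ (between /ɡ/ and /f/): rule 2 targets it, but not before a voiced consonant → unchanged [i].
/f/ (word-final) is in the target of rule 1 but the environment (between two vowels) is not met → [f].

[uʒiːlsuːɡif]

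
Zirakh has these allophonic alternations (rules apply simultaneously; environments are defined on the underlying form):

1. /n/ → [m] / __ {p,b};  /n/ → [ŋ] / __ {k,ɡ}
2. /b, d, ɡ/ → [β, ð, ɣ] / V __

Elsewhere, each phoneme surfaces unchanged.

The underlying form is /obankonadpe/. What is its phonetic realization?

[oβaŋkonaðpe]

/o/ (word-initial): no rule targets it → [o].
/b/ meets the environment for rule 2 (immediately after a vowel) → [β].
/a/ (between /b/ and /n/): no rule targets it → [a].
Rule 1 applies to /n/ (between /a/ and /k/: before a labial or velar stop) → [ŋ].
/k/ (between /n/ and /o/): no rule targets it → [k].
/o/ (between /k/ and /n/): no rule targets it → [o].
/n/ — between /o/ and /a/; rule 1 does not apply here → [n].
/a/ (between /n/ and /d/) is unaffected → [a].
/d/ meets the environment for rule 2 (immediately after a vowel) → [ð].
/p/ stays [p].
/e/ stays [e].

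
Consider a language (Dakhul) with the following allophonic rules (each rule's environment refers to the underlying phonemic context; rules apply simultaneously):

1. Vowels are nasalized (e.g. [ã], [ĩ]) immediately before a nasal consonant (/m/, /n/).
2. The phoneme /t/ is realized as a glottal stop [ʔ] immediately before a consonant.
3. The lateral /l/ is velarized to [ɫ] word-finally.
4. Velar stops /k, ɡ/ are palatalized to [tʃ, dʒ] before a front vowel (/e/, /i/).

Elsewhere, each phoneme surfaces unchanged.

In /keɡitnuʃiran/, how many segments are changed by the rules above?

4

Segments that undergo a rule: /k/ → [tʃ] (rule 4); /ɡ/ → [dʒ] (rule 4); /t/ → [ʔ] (rule 2); /a/ → [ã] (rule 1).
All other segments surface unchanged.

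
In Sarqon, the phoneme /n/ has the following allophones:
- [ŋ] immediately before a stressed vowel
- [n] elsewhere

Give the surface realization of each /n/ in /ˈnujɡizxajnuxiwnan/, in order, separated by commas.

[ŋ], [n], [n], [n]

Occurrence 1 (position 1): immediately before a stressed vowel → [ŋ].
Occurrence 2 (position 10): no conditioning environment matches → elsewhere allophone [n].
Occurrence 3 (position 15): no conditioning environment matches → elsewhere allophone [n].
Occurrence 4 (position 17): no conditioning environment matches → elsewhere allophone [n].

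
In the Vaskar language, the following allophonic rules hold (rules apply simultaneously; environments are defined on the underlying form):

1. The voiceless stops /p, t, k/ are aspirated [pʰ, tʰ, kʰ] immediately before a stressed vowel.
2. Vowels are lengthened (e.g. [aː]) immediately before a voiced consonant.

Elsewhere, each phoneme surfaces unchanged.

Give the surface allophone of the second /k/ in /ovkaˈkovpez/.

/k/ (between /a/ and /o/) occurs immediately before a stressed vowel → [kʰ] by rule 1.

[kʰ]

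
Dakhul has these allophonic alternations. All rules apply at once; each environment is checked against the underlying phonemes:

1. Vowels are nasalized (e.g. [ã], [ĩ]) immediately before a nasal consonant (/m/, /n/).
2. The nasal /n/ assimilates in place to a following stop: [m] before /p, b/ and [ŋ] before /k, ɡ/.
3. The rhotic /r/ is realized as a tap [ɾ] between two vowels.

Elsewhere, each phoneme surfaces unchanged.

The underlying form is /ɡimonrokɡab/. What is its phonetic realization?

/i/ (between /ɡ/ and /m/) occurs before a nasal consonant → [ĩ] by rule 1.
/o/ (between /m/ and /n/): before a nasal consonant, so rule 1 applies → [õ].
/n/ (between /o/ and /r/): rule 2 targets it, but not before a labial or velar stop → unchanged [n].
/r/ — between /n/ and /o/; rule 3 does not apply here → [r].
/o/ — between /r/ and /k/; rule 1 does not apply here → [o].
/a/ — between /ɡ/ and /b/; rule 1 does not apply here → [a].

[ɡĩmõnrokɡab]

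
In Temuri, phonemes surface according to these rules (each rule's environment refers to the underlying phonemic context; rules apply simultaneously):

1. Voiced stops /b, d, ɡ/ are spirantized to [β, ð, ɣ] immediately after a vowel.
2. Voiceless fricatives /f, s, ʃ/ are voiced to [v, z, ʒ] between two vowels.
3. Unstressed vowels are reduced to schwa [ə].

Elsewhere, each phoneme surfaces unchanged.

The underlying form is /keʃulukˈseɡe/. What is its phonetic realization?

[kəʒələkˈseɣə]

/k/ (word-initial) is unaffected → [k].
/e/ meets the environment for rule 3 (in an unstressed syllable) → [ə].
Rule 2 applies to /ʃ/ (between /e/ and /u/: between two vowels) → [ʒ].
/u/ meets the environment for rule 3 (in an unstressed syllable) → [ə].
/l/ (between /u/ and /u/): no rule targets it → [l].
/u/ (between /l/ and /k/): in an unstressed syllable, so rule 3 applies → [ə].
/k/ (between /u/ and /s/): no rule targets it → [k].
/s/ (between /k/ and /e/) is in the target of rule 2 but the environment (between two vowels) is not met → [s].
/e/ — between /s/ and /ɡ/; rule 3 does not apply here → [e].
/ɡ/ (between /e/ and /e/): immediately after a vowel, so rule 1 applies → [ɣ].
Rule 3 applies to /e/ (word-final: in an unstressed syllable) → [ə].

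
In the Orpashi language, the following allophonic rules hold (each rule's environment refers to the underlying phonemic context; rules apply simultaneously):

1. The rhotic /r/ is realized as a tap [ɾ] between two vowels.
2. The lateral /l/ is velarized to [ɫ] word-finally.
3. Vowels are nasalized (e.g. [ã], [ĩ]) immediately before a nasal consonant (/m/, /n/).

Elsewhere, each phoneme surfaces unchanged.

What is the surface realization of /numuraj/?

/n/ stays [n].
/u/ — between /n/ and /m/, before a nasal consonant — surfaces as [ũ] (rule 3).
/m/ (between /u/ and /u/): no rule targets it → [m].
/u/ (between /m/ and /r/) is in the target of rule 3 but the environment (before a nasal consonant) is not met → [u].
Rule 1 applies to /r/ (between /u/ and /a/: between two vowels) → [ɾ].
/a/ — between /r/ and /j/; rule 3 does not apply here → [a].
/j/ — not in any rule's target class → [j].

[nũmuɾaj]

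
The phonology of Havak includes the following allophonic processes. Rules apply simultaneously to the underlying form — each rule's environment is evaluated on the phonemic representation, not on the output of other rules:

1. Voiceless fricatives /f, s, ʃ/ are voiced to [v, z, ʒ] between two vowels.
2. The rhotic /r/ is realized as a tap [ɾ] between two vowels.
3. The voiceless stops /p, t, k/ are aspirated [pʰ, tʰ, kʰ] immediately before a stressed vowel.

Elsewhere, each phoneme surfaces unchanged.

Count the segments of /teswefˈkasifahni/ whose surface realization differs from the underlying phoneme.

3

Segments that undergo a rule: /k/ → [kʰ] (rule 3); /s/ → [z] (rule 1); /f/ → [v] (rule 1).
All other segments surface unchanged.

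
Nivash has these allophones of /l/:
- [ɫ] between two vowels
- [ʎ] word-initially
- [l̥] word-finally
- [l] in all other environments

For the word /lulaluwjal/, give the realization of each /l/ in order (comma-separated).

[ʎ], [ɫ], [ɫ], [l̥]

Occurrence 1 (position 1): word-initially → [ʎ].
Occurrence 2 (position 3): between two vowels → [ɫ].
Occurrence 3 (position 5): between two vowels → [ɫ].
Occurrence 4 (position 10): word-finally → [l̥].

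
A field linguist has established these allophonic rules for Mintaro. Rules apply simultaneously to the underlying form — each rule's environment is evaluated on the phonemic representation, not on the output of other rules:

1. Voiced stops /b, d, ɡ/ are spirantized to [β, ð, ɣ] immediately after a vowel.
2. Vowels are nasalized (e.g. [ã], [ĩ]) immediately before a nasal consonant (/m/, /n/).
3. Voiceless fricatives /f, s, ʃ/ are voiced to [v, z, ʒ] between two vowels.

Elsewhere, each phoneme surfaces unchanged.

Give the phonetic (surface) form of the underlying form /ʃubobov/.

/ʃ/ (word-initial) fails the environment for rule 3, so it stays [ʃ].
/u/ (between /ʃ/ and /b/) is in the target of rule 2 but the environment (before a nasal consonant) is not met → [u].
/b/ — between /u/ and /o/, immediately after a vowel — surfaces as [β] (rule 1).
/o/ (between /b/ and /b/) is in the target of rule 2 but the environment (before a nasal consonant) is not met → [o].
Rule 1 applies to /b/ (between /o/ and /o/: immediately after a vowel) → [β].
/o/ (between /b/ and /v/) is in the target of rule 2 but the environment (before a nasal consonant) is not met → [o].
/v/ (word-final): no rule targets it → [v].

[ʃuβoβov]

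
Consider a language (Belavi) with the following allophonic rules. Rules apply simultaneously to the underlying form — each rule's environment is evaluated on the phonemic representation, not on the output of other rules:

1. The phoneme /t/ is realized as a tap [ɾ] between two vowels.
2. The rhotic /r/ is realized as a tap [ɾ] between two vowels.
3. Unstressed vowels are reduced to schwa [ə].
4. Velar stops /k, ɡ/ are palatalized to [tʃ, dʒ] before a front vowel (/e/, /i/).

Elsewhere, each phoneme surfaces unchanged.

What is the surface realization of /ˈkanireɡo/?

[ˈkanəɾəɡə]

/k/ — word-initial; rule 4 does not apply here → [k].
/a/ (between /k/ and /n/) is in the target of rule 3 but the environment (in an unstressed syllable) is not met → [a].
/n/ (between /a/ and /i/): no rule targets it → [n].
/i/ meets the environment for rule 3 (in an unstressed syllable) → [ə].
/r/ (between /i/ and /e/): between two vowels, so rule 2 applies → [ɾ].
/e/ (between /r/ and /ɡ/): in an unstressed syllable, so rule 3 applies → [ə].
/ɡ/ (between /e/ and /o/) is in the target of rule 4 but the environment (before a front vowel) is not met → [ɡ].
/o/ meets the environment for rule 3 (in an unstressed syllable) → [ə].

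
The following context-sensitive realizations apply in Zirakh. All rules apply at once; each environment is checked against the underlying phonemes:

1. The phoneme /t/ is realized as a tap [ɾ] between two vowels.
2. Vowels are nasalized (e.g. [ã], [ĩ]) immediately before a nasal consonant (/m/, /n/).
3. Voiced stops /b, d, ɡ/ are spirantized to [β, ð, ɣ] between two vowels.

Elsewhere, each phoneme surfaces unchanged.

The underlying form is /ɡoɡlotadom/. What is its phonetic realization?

/ɡ/ — word-initial; rule 3 does not apply here → [ɡ].
/o/ (between /ɡ/ and /ɡ/) is in the target of rule 2 but the environment (before a nasal consonant) is not met → [o].
/ɡ/ (between /o/ and /l/): rule 3 targets it, but not between two vowels → unchanged [ɡ].
/o/ (between /l/ and /t/) fails the environment for rule 2, so it stays [o].
/t/ (between /o/ and /a/) occurs between two vowels → [ɾ] by rule 1.
/a/ — between /t/ and /d/; rule 2 does not apply here → [a].
/d/ (between /a/ and /o/): between two vowels, so rule 3 applies → [ð].
/o/ (between /d/ and /m/) occurs before a nasal consonant → [õ] by rule 2.

[ɡoɡloɾaðõm]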